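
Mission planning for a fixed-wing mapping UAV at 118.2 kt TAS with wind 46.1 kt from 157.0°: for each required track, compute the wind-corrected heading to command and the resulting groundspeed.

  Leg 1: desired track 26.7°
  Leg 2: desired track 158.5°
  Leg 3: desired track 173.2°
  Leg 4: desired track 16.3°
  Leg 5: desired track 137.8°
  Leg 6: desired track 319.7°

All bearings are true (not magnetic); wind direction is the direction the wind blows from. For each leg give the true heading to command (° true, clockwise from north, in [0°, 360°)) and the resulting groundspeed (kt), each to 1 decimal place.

Leg 1: heading=44.0°, groundspeed=142.7 kt
Leg 2: heading=157.9°, groundspeed=72.1 kt
Leg 3: heading=167.0°, groundspeed=73.2 kt
Leg 4: heading=30.6°, groundspeed=150.2 kt
Leg 5: heading=145.2°, groundspeed=73.7 kt
Leg 6: heading=313.0°, groundspeed=161.4 kt

Leg 1: desired track 26.7°; wind correction +17.3° → command heading 44.0°, groundspeed 142.7 kt
Leg 2: desired track 158.5°; wind correction -0.6° → command heading 157.9°, groundspeed 72.1 kt
Leg 3: desired track 173.2°; wind correction -6.2° → command heading 167.0°, groundspeed 73.2 kt
Leg 4: desired track 16.3°; wind correction +14.3° → command heading 30.6°, groundspeed 150.2 kt
Leg 5: desired track 137.8°; wind correction +7.4° → command heading 145.2°, groundspeed 73.7 kt
Leg 6: desired track 319.7°; wind correction -6.7° → command heading 313.0°, groundspeed 161.4 kt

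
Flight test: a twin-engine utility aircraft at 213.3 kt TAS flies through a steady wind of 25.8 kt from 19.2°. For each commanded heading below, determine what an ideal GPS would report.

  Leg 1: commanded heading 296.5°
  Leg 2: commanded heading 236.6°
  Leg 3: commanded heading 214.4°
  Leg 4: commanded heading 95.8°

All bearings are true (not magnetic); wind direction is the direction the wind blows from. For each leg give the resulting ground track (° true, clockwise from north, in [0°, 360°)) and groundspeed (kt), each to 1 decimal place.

Leg 1: track=289.6°, groundspeed=211.6 kt
Leg 2: track=232.8°, groundspeed=234.3 kt
Leg 3: track=212.8°, groundspeed=238.3 kt
Leg 4: track=102.7°, groundspeed=208.8 kt

Leg 1: heading 296.5°; drift -6.9° → track 289.6°, groundspeed 211.6 kt
Leg 2: heading 236.6°; drift -3.8° → track 232.8°, groundspeed 234.3 kt
Leg 3: heading 214.4°; drift -1.6° → track 212.8°, groundspeed 238.3 kt
Leg 4: heading 95.8°; drift +6.9° → track 102.7°, groundspeed 208.8 kt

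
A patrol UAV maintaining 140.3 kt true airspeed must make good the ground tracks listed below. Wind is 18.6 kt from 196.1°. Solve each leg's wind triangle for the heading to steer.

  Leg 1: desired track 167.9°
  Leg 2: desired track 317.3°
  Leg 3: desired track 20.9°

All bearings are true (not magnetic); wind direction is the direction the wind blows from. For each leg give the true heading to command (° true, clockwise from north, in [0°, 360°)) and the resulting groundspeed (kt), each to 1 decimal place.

Leg 1: heading=171.5°, groundspeed=123.6 kt
Leg 2: heading=310.8°, groundspeed=149.0 kt
Leg 3: heading=21.5°, groundspeed=158.8 kt

Leg 1: desired track 167.9°; wind correction +3.6° → command heading 171.5°, groundspeed 123.6 kt
Leg 2: desired track 317.3°; wind correction -6.5° → command heading 310.8°, groundspeed 149.0 kt
Leg 3: desired track 20.9°; wind correction +0.6° → command heading 21.5°, groundspeed 158.8 kt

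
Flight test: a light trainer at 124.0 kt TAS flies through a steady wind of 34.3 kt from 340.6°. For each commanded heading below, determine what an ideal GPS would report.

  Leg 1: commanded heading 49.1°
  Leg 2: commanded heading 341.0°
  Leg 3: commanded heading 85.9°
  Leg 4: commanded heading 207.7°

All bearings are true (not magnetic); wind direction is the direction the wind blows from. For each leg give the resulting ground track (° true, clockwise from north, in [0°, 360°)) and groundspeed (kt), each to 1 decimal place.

Leg 1: heading 49.1°; drift +16.0° → track 65.1°, groundspeed 115.9 kt
Leg 2: heading 341.0°; drift +0.2° → track 341.2°, groundspeed 89.7 kt
Leg 3: heading 85.9°; drift +14.0° → track 99.9°, groundspeed 137.1 kt
Leg 4: heading 207.7°; drift -9.7° → track 198.0°, groundspeed 149.5 kt

Leg 1: track=65.1°, groundspeed=115.9 kt
Leg 2: track=341.2°, groundspeed=89.7 kt
Leg 3: track=99.9°, groundspeed=137.1 kt
Leg 4: track=198.0°, groundspeed=149.5 kt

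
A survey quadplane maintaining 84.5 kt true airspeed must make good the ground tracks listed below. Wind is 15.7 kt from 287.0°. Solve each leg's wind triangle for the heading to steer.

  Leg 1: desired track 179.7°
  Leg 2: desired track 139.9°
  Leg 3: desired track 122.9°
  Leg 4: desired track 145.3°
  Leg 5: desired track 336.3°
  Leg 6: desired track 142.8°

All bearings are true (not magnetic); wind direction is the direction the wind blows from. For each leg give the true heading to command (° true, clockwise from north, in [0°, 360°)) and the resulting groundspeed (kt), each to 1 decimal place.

Leg 1: heading=189.9°, groundspeed=87.8 kt
Leg 2: heading=145.7°, groundspeed=97.3 kt
Leg 3: heading=125.8°, groundspeed=99.5 kt
Leg 4: heading=151.9°, groundspeed=96.3 kt
Leg 5: heading=328.2°, groundspeed=73.4 kt
Leg 6: heading=149.0°, groundspeed=96.7 kt

Leg 1: desired track 179.7°; wind correction +10.2° → command heading 189.9°, groundspeed 87.8 kt
Leg 2: desired track 139.9°; wind correction +5.8° → command heading 145.7°, groundspeed 97.3 kt
Leg 3: desired track 122.9°; wind correction +2.9° → command heading 125.8°, groundspeed 99.5 kt
Leg 4: desired track 145.3°; wind correction +6.6° → command heading 151.9°, groundspeed 96.3 kt
Leg 5: desired track 336.3°; wind correction -8.1° → command heading 328.2°, groundspeed 73.4 kt
Leg 6: desired track 142.8°; wind correction +6.2° → command heading 149.0°, groundspeed 96.7 kt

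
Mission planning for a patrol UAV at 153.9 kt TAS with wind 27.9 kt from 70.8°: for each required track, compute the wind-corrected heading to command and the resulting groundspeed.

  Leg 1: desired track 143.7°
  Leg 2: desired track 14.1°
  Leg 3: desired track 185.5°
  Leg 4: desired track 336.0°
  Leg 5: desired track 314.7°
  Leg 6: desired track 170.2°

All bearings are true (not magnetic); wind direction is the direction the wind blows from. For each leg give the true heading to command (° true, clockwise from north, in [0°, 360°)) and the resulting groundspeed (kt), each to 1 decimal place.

Leg 1: heading=133.7°, groundspeed=143.4 kt
Leg 2: heading=22.8°, groundspeed=136.8 kt
Leg 3: heading=176.0°, groundspeed=163.5 kt
Leg 4: heading=346.4°, groundspeed=153.7 kt
Leg 5: heading=324.1°, groundspeed=164.1 kt
Leg 6: heading=159.9°, groundspeed=156.0 kt

Leg 1: desired track 143.7°; wind correction -10.0° → command heading 133.7°, groundspeed 143.4 kt
Leg 2: desired track 14.1°; wind correction +8.7° → command heading 22.8°, groundspeed 136.8 kt
Leg 3: desired track 185.5°; wind correction -9.5° → command heading 176.0°, groundspeed 163.5 kt
Leg 4: desired track 336.0°; wind correction +10.4° → command heading 346.4°, groundspeed 153.7 kt
Leg 5: desired track 314.7°; wind correction +9.4° → command heading 324.1°, groundspeed 164.1 kt
Leg 6: desired track 170.2°; wind correction -10.3° → command heading 159.9°, groundspeed 156.0 kt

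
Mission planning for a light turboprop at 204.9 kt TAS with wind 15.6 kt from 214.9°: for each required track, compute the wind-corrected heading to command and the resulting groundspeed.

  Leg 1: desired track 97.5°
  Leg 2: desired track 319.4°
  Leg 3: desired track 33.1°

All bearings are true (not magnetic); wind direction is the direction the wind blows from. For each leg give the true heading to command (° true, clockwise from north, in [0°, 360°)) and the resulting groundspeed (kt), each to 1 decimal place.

Leg 1: desired track 97.5°; wind correction +3.9° → command heading 101.4°, groundspeed 211.6 kt
Leg 2: desired track 319.4°; wind correction -4.2° → command heading 315.2°, groundspeed 208.2 kt
Leg 3: desired track 33.1°; wind correction -0.1° → command heading 33.0°, groundspeed 220.5 kt

Leg 1: heading=101.4°, groundspeed=211.6 kt
Leg 2: heading=315.2°, groundspeed=208.2 kt
Leg 3: heading=33.0°, groundspeed=220.5 kt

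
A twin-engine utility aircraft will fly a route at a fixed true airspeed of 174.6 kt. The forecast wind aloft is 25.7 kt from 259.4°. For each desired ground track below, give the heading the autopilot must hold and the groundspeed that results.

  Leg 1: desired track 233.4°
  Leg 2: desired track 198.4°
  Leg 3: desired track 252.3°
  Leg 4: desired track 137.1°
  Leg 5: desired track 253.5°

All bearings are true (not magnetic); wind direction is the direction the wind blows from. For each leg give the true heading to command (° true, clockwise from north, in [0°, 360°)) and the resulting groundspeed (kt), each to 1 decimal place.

Leg 1: desired track 233.4°; wind correction +3.7° → command heading 237.1°, groundspeed 151.1 kt
Leg 2: desired track 198.4°; wind correction +7.4° → command heading 205.8°, groundspeed 160.7 kt
Leg 3: desired track 252.3°; wind correction +1.0° → command heading 253.3°, groundspeed 149.1 kt
Leg 4: desired track 137.1°; wind correction +7.1° → command heading 144.2°, groundspeed 187.0 kt
Leg 5: desired track 253.5°; wind correction +0.9° → command heading 254.4°, groundspeed 149.0 kt

Leg 1: heading=237.1°, groundspeed=151.1 kt
Leg 2: heading=205.8°, groundspeed=160.7 kt
Leg 3: heading=253.3°, groundspeed=149.1 kt
Leg 4: heading=144.2°, groundspeed=187.0 kt
Leg 5: heading=254.4°, groundspeed=149.0 kt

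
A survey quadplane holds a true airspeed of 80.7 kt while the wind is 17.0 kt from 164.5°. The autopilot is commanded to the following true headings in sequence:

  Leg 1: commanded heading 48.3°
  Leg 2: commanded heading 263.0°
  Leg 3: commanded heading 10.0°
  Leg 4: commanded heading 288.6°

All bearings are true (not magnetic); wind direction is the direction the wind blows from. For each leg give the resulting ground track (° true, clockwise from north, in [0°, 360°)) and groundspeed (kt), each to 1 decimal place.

Leg 1: track=38.5°, groundspeed=89.5 kt
Leg 2: track=274.4°, groundspeed=84.9 kt
Leg 3: track=5.6°, groundspeed=96.3 kt
Leg 4: track=297.5°, groundspeed=91.3 kt

Leg 1: heading 48.3°; drift -9.8° → track 38.5°, groundspeed 89.5 kt
Leg 2: heading 263.0°; drift +11.4° → track 274.4°, groundspeed 84.9 kt
Leg 3: heading 10.0°; drift -4.4° → track 5.6°, groundspeed 96.3 kt
Leg 4: heading 288.6°; drift +8.9° → track 297.5°, groundspeed 91.3 kt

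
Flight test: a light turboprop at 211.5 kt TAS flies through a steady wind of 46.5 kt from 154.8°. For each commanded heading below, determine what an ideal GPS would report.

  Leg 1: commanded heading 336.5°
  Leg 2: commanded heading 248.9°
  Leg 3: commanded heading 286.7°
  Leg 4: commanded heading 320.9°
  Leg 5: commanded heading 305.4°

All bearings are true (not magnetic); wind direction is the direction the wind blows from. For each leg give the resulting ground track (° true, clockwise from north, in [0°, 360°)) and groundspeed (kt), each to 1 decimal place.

Leg 1: heading 336.5°; drift -0.3° → track 336.2°, groundspeed 258.0 kt
Leg 2: heading 248.9°; drift +12.2° → track 261.1°, groundspeed 219.8 kt
Leg 3: heading 286.7°; drift +8.1° → track 294.8°, groundspeed 245.0 kt
Leg 4: heading 320.9°; drift +2.5° → track 323.4°, groundspeed 256.9 kt
Leg 5: heading 305.4°; drift +5.2° → track 310.6°, groundspeed 253.0 kt

Leg 1: track=336.2°, groundspeed=258.0 kt
Leg 2: track=261.1°, groundspeed=219.8 kt
Leg 3: track=294.8°, groundspeed=245.0 kt
Leg 4: track=323.4°, groundspeed=256.9 kt
Leg 5: track=310.6°, groundspeed=253.0 kt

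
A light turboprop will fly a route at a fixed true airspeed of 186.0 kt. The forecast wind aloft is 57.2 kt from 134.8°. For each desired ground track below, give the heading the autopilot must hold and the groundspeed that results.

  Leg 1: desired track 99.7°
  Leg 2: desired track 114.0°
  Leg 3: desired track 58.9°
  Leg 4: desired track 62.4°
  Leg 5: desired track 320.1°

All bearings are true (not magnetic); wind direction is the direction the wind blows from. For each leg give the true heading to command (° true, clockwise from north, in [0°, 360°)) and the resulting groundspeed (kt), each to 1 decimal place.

Leg 1: heading=109.9°, groundspeed=136.3 kt
Leg 2: heading=120.3°, groundspeed=131.4 kt
Leg 3: heading=76.3°, groundspeed=163.6 kt
Leg 4: heading=79.4°, groundspeed=160.5 kt
Leg 5: heading=321.7°, groundspeed=242.9 kt

Leg 1: desired track 99.7°; wind correction +10.2° → command heading 109.9°, groundspeed 136.3 kt
Leg 2: desired track 114.0°; wind correction +6.3° → command heading 120.3°, groundspeed 131.4 kt
Leg 3: desired track 58.9°; wind correction +17.4° → command heading 76.3°, groundspeed 163.6 kt
Leg 4: desired track 62.4°; wind correction +17.0° → command heading 79.4°, groundspeed 160.5 kt
Leg 5: desired track 320.1°; wind correction +1.6° → command heading 321.7°, groundspeed 242.9 kt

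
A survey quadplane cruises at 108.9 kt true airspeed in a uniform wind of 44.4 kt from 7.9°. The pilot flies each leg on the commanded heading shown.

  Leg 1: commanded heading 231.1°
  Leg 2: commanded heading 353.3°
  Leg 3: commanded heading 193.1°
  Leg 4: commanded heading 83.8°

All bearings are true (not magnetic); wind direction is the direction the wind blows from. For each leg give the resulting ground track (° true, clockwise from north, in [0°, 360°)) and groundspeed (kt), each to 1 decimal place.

Leg 1: heading 231.1°; drift -12.1° → track 219.0°, groundspeed 144.5 kt
Leg 2: heading 353.3°; drift -9.6° → track 343.7°, groundspeed 66.9 kt
Leg 3: heading 193.1°; drift -1.5° → track 191.6°, groundspeed 153.2 kt
Leg 4: heading 83.8°; drift +23.7° → track 107.5°, groundspeed 107.1 kt

Leg 1: track=219.0°, groundspeed=144.5 kt
Leg 2: track=343.7°, groundspeed=66.9 kt
Leg 3: track=191.6°, groundspeed=153.2 kt
Leg 4: track=107.5°, groundspeed=107.1 kt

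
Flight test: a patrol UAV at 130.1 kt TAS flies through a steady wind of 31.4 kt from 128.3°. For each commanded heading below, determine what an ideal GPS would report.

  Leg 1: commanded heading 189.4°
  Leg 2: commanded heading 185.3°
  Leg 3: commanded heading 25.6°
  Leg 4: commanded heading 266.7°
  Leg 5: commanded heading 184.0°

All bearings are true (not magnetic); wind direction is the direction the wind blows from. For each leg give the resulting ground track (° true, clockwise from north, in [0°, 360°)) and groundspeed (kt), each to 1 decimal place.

Leg 1: heading 189.4°; drift +13.5° → track 202.9°, groundspeed 118.2 kt
Leg 2: heading 185.3°; drift +13.1° → track 198.4°, groundspeed 116.0 kt
Leg 3: heading 25.6°; drift -12.6° → track 13.0°, groundspeed 140.4 kt
Leg 4: heading 266.7°; drift +7.7° → track 274.4°, groundspeed 155.0 kt
Leg 5: heading 184.0°; drift +13.0° → track 197.0°, groundspeed 115.4 kt

Leg 1: track=202.9°, groundspeed=118.2 kt
Leg 2: track=198.4°, groundspeed=116.0 kt
Leg 3: track=13.0°, groundspeed=140.4 kt
Leg 4: track=274.4°, groundspeed=155.0 kt
Leg 5: track=197.0°, groundspeed=115.4 kt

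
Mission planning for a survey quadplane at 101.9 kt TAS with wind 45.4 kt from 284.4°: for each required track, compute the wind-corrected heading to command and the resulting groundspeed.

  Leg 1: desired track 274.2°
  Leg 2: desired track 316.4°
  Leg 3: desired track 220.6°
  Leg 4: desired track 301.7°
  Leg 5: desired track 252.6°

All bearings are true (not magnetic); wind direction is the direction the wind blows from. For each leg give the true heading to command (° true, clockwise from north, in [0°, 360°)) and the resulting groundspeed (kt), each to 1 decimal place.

Leg 1: heading=278.7°, groundspeed=56.9 kt
Leg 2: heading=302.7°, groundspeed=60.5 kt
Leg 3: heading=244.2°, groundspeed=73.4 kt
Leg 4: heading=294.1°, groundspeed=57.7 kt
Leg 5: heading=266.2°, groundspeed=60.5 kt

Leg 1: desired track 274.2°; wind correction +4.5° → command heading 278.7°, groundspeed 56.9 kt
Leg 2: desired track 316.4°; wind correction -13.7° → command heading 302.7°, groundspeed 60.5 kt
Leg 3: desired track 220.6°; wind correction +23.6° → command heading 244.2°, groundspeed 73.4 kt
Leg 4: desired track 301.7°; wind correction -7.6° → command heading 294.1°, groundspeed 57.7 kt
Leg 5: desired track 252.6°; wind correction +13.6° → command heading 266.2°, groundspeed 60.5 kt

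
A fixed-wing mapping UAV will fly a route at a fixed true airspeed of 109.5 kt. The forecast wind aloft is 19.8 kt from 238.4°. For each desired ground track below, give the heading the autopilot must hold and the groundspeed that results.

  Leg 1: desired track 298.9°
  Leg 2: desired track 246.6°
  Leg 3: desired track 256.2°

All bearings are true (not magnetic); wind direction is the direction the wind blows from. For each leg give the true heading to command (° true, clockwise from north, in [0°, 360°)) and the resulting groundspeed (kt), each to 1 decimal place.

Leg 1: desired track 298.9°; wind correction -9.1° → command heading 289.8°, groundspeed 98.4 kt
Leg 2: desired track 246.6°; wind correction -1.5° → command heading 245.1°, groundspeed 89.9 kt
Leg 3: desired track 256.2°; wind correction -3.2° → command heading 253.0°, groundspeed 90.5 kt

Leg 1: heading=289.8°, groundspeed=98.4 kt
Leg 2: heading=245.1°, groundspeed=89.9 kt
Leg 3: heading=253.0°, groundspeed=90.5 kt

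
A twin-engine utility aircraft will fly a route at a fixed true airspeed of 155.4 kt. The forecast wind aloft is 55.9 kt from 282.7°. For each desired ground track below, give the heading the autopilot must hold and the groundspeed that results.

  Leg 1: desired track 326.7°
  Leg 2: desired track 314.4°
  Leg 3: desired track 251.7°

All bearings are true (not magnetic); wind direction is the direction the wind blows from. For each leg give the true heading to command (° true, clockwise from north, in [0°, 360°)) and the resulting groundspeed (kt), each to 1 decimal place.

Leg 1: heading=312.2°, groundspeed=110.3 kt
Leg 2: heading=303.5°, groundspeed=105.0 kt
Leg 3: heading=262.4°, groundspeed=104.8 kt

Leg 1: desired track 326.7°; wind correction -14.5° → command heading 312.2°, groundspeed 110.3 kt
Leg 2: desired track 314.4°; wind correction -10.9° → command heading 303.5°, groundspeed 105.0 kt
Leg 3: desired track 251.7°; wind correction +10.7° → command heading 262.4°, groundspeed 104.8 kt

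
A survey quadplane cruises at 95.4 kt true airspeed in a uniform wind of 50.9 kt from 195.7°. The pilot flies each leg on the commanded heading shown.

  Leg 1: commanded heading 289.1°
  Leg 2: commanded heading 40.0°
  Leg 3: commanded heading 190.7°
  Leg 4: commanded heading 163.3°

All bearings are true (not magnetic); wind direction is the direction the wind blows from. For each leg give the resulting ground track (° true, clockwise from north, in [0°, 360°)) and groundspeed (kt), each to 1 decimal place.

Leg 1: heading 289.1°; drift +27.3° → track 316.4°, groundspeed 110.8 kt
Leg 2: heading 40.0°; drift -8.4° → track 31.6°, groundspeed 143.3 kt
Leg 3: heading 190.7°; drift -5.7° → track 185.0°, groundspeed 44.9 kt
Leg 4: heading 163.3°; drift -27.5° → track 135.8°, groundspeed 59.1 kt

Leg 1: track=316.4°, groundspeed=110.8 kt
Leg 2: track=31.6°, groundspeed=143.3 kt
Leg 3: track=185.0°, groundspeed=44.9 kt
Leg 4: track=135.8°, groundspeed=59.1 kt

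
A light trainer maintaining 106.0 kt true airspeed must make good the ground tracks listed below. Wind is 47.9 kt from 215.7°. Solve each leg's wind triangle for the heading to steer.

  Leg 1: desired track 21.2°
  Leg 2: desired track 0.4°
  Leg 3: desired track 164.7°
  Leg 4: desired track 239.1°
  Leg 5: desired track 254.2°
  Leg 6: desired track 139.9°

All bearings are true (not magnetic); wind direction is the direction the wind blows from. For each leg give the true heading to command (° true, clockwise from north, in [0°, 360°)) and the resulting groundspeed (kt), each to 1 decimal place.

Leg 1: heading=14.7°, groundspeed=151.7 kt
Leg 2: heading=345.3°, groundspeed=141.4 kt
Leg 3: heading=185.3°, groundspeed=69.1 kt
Leg 4: heading=228.8°, groundspeed=60.3 kt
Leg 5: heading=237.9°, groundspeed=64.2 kt
Leg 6: heading=165.9°, groundspeed=83.5 kt

Leg 1: desired track 21.2°; wind correction -6.5° → command heading 14.7°, groundspeed 151.7 kt
Leg 2: desired track 0.4°; wind correction -15.1° → command heading 345.3°, groundspeed 141.4 kt
Leg 3: desired track 164.7°; wind correction +20.6° → command heading 185.3°, groundspeed 69.1 kt
Leg 4: desired track 239.1°; wind correction -10.3° → command heading 228.8°, groundspeed 60.3 kt
Leg 5: desired track 254.2°; wind correction -16.3° → command heading 237.9°, groundspeed 64.2 kt
Leg 6: desired track 139.9°; wind correction +26.0° → command heading 165.9°, groundspeed 83.5 kt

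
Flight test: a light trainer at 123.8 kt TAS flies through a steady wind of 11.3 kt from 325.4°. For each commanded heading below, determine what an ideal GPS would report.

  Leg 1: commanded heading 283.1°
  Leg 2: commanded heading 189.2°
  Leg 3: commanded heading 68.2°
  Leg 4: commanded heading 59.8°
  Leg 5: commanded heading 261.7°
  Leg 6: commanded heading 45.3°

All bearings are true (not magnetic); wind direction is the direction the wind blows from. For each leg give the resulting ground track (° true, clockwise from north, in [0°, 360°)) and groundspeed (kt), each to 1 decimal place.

Leg 1: track=279.3°, groundspeed=115.7 kt
Leg 2: track=185.8°, groundspeed=132.2 kt
Leg 3: track=73.2°, groundspeed=126.8 kt
Leg 4: track=65.0°, groundspeed=125.2 kt
Leg 5: track=256.8°, groundspeed=119.2 kt
Leg 6: track=50.5°, groundspeed=122.3 kt

Leg 1: heading 283.1°; drift -3.8° → track 279.3°, groundspeed 115.7 kt
Leg 2: heading 189.2°; drift -3.4° → track 185.8°, groundspeed 132.2 kt
Leg 3: heading 68.2°; drift +5.0° → track 73.2°, groundspeed 126.8 kt
Leg 4: heading 59.8°; drift +5.2° → track 65.0°, groundspeed 125.2 kt
Leg 5: heading 261.7°; drift -4.9° → track 256.8°, groundspeed 119.2 kt
Leg 6: heading 45.3°; drift +5.2° → track 50.5°, groundspeed 122.3 kt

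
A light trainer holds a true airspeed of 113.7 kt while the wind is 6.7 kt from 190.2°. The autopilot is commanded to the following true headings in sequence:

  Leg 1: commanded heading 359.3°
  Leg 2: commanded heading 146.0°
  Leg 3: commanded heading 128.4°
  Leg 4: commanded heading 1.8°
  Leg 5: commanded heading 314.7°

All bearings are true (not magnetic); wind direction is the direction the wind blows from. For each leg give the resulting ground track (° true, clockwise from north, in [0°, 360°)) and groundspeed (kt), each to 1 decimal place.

Leg 1: track=359.9°, groundspeed=120.3 kt
Leg 2: track=143.5°, groundspeed=109.0 kt
Leg 3: track=125.3°, groundspeed=110.7 kt
Leg 4: track=2.3°, groundspeed=120.3 kt
Leg 5: track=317.4°, groundspeed=117.6 kt

Leg 1: heading 359.3°; drift +0.6° → track 359.9°, groundspeed 120.3 kt
Leg 2: heading 146.0°; drift -2.5° → track 143.5°, groundspeed 109.0 kt
Leg 3: heading 128.4°; drift -3.1° → track 125.3°, groundspeed 110.7 kt
Leg 4: heading 1.8°; drift +0.5° → track 2.3°, groundspeed 120.3 kt
Leg 5: heading 314.7°; drift +2.7° → track 317.4°, groundspeed 117.6 kt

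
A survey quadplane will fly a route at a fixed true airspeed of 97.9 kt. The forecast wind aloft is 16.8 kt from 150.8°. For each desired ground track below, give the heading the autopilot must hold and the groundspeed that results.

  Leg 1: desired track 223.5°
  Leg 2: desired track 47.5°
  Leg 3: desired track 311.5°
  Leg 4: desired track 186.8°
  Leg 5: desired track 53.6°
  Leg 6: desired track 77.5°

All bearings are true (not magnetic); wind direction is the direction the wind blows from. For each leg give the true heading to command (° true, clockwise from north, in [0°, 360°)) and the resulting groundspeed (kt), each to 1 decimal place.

Leg 1: heading=214.1°, groundspeed=91.6 kt
Leg 2: heading=57.1°, groundspeed=100.4 kt
Leg 3: heading=308.2°, groundspeed=113.6 kt
Leg 4: heading=181.0°, groundspeed=83.8 kt
Leg 5: heading=63.4°, groundspeed=98.6 kt
Leg 6: heading=87.0°, groundspeed=91.7 kt

Leg 1: desired track 223.5°; wind correction -9.4° → command heading 214.1°, groundspeed 91.6 kt
Leg 2: desired track 47.5°; wind correction +9.6° → command heading 57.1°, groundspeed 100.4 kt
Leg 3: desired track 311.5°; wind correction -3.3° → command heading 308.2°, groundspeed 113.6 kt
Leg 4: desired track 186.8°; wind correction -5.8° → command heading 181.0°, groundspeed 83.8 kt
Leg 5: desired track 53.6°; wind correction +9.8° → command heading 63.4°, groundspeed 98.6 kt
Leg 6: desired track 77.5°; wind correction +9.5° → command heading 87.0°, groundspeed 91.7 kt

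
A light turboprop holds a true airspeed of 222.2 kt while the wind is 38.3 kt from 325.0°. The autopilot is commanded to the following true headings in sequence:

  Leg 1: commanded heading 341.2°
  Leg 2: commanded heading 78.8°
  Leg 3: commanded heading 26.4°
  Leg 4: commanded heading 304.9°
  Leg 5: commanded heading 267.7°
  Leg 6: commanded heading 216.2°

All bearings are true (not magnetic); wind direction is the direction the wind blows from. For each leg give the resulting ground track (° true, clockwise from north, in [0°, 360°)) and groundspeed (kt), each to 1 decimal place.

Leg 1: track=344.5°, groundspeed=185.7 kt
Leg 2: track=87.2°, groundspeed=240.2 kt
Leg 3: track=35.8°, groundspeed=206.6 kt
Leg 4: track=300.9°, groundspeed=186.7 kt
Leg 5: track=258.6°, groundspeed=204.1 kt
Leg 6: track=207.4°, groundspeed=237.3 kt

Leg 1: heading 341.2°; drift +3.3° → track 344.5°, groundspeed 185.7 kt
Leg 2: heading 78.8°; drift +8.4° → track 87.2°, groundspeed 240.2 kt
Leg 3: heading 26.4°; drift +9.4° → track 35.8°, groundspeed 206.6 kt
Leg 4: heading 304.9°; drift -4.0° → track 300.9°, groundspeed 186.7 kt
Leg 5: heading 267.7°; drift -9.1° → track 258.6°, groundspeed 204.1 kt
Leg 6: heading 216.2°; drift -8.8° → track 207.4°, groundspeed 237.3 kt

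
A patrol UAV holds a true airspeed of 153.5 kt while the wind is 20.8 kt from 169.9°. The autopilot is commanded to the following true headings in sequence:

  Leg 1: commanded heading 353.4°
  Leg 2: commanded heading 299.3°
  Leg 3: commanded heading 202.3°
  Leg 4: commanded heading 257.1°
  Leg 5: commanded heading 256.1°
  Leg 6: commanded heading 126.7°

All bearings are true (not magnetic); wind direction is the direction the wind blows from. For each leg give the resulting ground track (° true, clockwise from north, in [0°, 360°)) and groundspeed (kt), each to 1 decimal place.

Leg 1: track=353.0°, groundspeed=174.3 kt
Leg 2: track=304.8°, groundspeed=167.5 kt
Leg 3: track=207.0°, groundspeed=136.4 kt
Leg 4: track=264.9°, groundspeed=153.9 kt
Leg 5: track=263.9°, groundspeed=153.5 kt
Leg 6: track=120.8°, groundspeed=139.1 kt

Leg 1: heading 353.4°; drift -0.4° → track 353.0°, groundspeed 174.3 kt
Leg 2: heading 299.3°; drift +5.5° → track 304.8°, groundspeed 167.5 kt
Leg 3: heading 202.3°; drift +4.7° → track 207.0°, groundspeed 136.4 kt
Leg 4: heading 257.1°; drift +7.8° → track 264.9°, groundspeed 153.9 kt
Leg 5: heading 256.1°; drift +7.8° → track 263.9°, groundspeed 153.5 kt
Leg 6: heading 126.7°; drift -5.9° → track 120.8°, groundspeed 139.1 kt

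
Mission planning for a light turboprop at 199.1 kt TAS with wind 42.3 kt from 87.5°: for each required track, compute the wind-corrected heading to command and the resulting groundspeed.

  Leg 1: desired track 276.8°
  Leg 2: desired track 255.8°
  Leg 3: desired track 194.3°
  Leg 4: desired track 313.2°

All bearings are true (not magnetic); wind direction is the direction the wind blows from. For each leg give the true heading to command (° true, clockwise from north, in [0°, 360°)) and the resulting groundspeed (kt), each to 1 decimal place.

Leg 1: desired track 276.8°; wind correction +2.0° → command heading 278.8°, groundspeed 240.7 kt
Leg 2: desired track 255.8°; wind correction -2.5° → command heading 253.3°, groundspeed 240.3 kt
Leg 3: desired track 194.3°; wind correction -11.7° → command heading 182.6°, groundspeed 207.2 kt
Leg 4: desired track 313.2°; wind correction +8.7° → command heading 321.9°, groundspeed 226.3 kt

Leg 1: heading=278.8°, groundspeed=240.7 kt
Leg 2: heading=253.3°, groundspeed=240.3 kt
Leg 3: heading=182.6°, groundspeed=207.2 kt
Leg 4: heading=321.9°, groundspeed=226.3 kt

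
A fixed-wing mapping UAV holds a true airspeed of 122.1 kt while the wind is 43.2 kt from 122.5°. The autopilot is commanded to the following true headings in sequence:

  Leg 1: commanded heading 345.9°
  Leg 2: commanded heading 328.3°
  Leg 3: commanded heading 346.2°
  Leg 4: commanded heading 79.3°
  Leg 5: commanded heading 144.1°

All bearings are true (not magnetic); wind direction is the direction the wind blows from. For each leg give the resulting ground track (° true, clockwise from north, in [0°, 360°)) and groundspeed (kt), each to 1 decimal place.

Leg 1: heading 345.9°; drift -10.9° → track 335.0°, groundspeed 156.3 kt
Leg 2: heading 328.3°; drift -6.7° → track 321.6°, groundspeed 162.1 kt
Leg 3: heading 346.2°; drift -11.0° → track 335.2°, groundspeed 156.2 kt
Leg 4: heading 79.3°; drift -18.1° → track 61.2°, groundspeed 95.3 kt
Leg 5: heading 144.1°; drift +11.0° → track 155.1°, groundspeed 83.5 kt

Leg 1: track=335.0°, groundspeed=156.3 kt
Leg 2: track=321.6°, groundspeed=162.1 kt
Leg 3: track=335.2°, groundspeed=156.2 kt
Leg 4: track=61.2°, groundspeed=95.3 kt
Leg 5: track=155.1°, groundspeed=83.5 kt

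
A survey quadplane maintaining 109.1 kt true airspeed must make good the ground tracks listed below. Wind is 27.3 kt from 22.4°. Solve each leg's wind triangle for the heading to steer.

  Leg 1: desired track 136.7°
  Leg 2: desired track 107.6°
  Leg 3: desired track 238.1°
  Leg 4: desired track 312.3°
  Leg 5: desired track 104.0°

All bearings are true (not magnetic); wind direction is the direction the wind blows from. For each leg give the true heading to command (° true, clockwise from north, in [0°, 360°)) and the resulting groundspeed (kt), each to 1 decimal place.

Leg 1: heading=123.5°, groundspeed=117.5 kt
Leg 2: heading=93.2°, groundspeed=103.4 kt
Leg 3: heading=246.5°, groundspeed=130.1 kt
Leg 4: heading=325.9°, groundspeed=96.7 kt
Leg 5: heading=89.7°, groundspeed=101.7 kt

Leg 1: desired track 136.7°; wind correction -13.2° → command heading 123.5°, groundspeed 117.5 kt
Leg 2: desired track 107.6°; wind correction -14.4° → command heading 93.2°, groundspeed 103.4 kt
Leg 3: desired track 238.1°; wind correction +8.4° → command heading 246.5°, groundspeed 130.1 kt
Leg 4: desired track 312.3°; wind correction +13.6° → command heading 325.9°, groundspeed 96.7 kt
Leg 5: desired track 104.0°; wind correction -14.3° → command heading 89.7°, groundspeed 101.7 kt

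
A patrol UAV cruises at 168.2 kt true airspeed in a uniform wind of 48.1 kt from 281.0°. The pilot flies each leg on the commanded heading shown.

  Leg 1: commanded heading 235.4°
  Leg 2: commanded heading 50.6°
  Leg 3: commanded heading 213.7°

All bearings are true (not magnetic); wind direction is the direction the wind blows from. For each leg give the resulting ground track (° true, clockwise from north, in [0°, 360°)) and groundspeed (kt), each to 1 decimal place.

Leg 1: heading 235.4°; drift -14.3° → track 221.1°, groundspeed 138.9 kt
Leg 2: heading 50.6°; drift +10.6° → track 61.2°, groundspeed 202.3 kt
Leg 3: heading 213.7°; drift -16.5° → track 197.2°, groundspeed 156.1 kt

Leg 1: track=221.1°, groundspeed=138.9 kt
Leg 2: track=61.2°, groundspeed=202.3 kt
Leg 3: track=197.2°, groundspeed=156.1 kt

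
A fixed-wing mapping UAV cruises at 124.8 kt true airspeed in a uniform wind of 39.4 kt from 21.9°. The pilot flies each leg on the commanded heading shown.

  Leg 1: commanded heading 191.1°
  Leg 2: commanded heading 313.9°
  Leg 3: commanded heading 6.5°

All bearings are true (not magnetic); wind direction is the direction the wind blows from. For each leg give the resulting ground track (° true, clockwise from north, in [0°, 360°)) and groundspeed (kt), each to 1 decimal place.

Leg 1: heading 191.1°; drift +2.6° → track 193.7°, groundspeed 163.7 kt
Leg 2: heading 313.9°; drift -18.4° → track 295.5°, groundspeed 115.9 kt
Leg 3: heading 6.5°; drift -6.9° → track 359.6°, groundspeed 87.4 kt

Leg 1: track=193.7°, groundspeed=163.7 kt
Leg 2: track=295.5°, groundspeed=115.9 kt
Leg 3: track=359.6°, groundspeed=87.4 kt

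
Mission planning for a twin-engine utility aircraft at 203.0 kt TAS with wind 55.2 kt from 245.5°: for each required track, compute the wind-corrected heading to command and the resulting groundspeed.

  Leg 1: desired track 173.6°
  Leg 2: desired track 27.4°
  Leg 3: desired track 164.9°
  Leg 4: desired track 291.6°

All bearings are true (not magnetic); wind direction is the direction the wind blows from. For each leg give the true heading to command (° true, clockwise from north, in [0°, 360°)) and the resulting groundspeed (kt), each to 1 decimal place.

Leg 1: desired track 173.6°; wind correction +15.0° → command heading 188.6°, groundspeed 179.0 kt
Leg 2: desired track 27.4°; wind correction -9.7° → command heading 17.7°, groundspeed 243.6 kt
Leg 3: desired track 164.9°; wind correction +15.6° → command heading 180.5°, groundspeed 186.5 kt
Leg 4: desired track 291.6°; wind correction -11.3° → command heading 280.3°, groundspeed 160.8 kt

Leg 1: heading=188.6°, groundspeed=179.0 kt
Leg 2: heading=17.7°, groundspeed=243.6 kt
Leg 3: heading=180.5°, groundspeed=186.5 kt
Leg 4: heading=280.3°, groundspeed=160.8 kt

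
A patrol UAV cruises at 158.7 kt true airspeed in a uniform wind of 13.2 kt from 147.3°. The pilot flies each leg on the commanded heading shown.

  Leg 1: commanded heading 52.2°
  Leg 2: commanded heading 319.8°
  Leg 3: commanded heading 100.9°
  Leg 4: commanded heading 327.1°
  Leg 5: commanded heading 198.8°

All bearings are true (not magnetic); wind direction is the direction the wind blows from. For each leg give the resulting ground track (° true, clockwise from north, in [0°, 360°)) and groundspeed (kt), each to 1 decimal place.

Leg 1: track=47.5°, groundspeed=160.4 kt
Leg 2: track=320.4°, groundspeed=171.8 kt
Leg 3: track=97.2°, groundspeed=149.9 kt
Leg 4: track=327.1°, groundspeed=171.9 kt
Leg 5: track=202.7°, groundspeed=150.8 kt

Leg 1: heading 52.2°; drift -4.7° → track 47.5°, groundspeed 160.4 kt
Leg 2: heading 319.8°; drift +0.6° → track 320.4°, groundspeed 171.8 kt
Leg 3: heading 100.9°; drift -3.7° → track 97.2°, groundspeed 149.9 kt
Leg 4: heading 327.1°; drift +0.0° → track 327.1°, groundspeed 171.9 kt
Leg 5: heading 198.8°; drift +3.9° → track 202.7°, groundspeed 150.8 kt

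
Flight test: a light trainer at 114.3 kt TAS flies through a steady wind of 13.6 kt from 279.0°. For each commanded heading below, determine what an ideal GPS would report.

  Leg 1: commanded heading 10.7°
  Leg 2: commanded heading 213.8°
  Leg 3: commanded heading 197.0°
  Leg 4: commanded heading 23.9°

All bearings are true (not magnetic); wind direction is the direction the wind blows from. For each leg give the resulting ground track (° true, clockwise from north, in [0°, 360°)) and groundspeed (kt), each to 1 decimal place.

Leg 1: track=17.5°, groundspeed=115.5 kt
Leg 2: track=207.3°, groundspeed=109.3 kt
Leg 3: track=190.2°, groundspeed=113.2 kt
Leg 4: track=30.3°, groundspeed=118.5 kt

Leg 1: heading 10.7°; drift +6.8° → track 17.5°, groundspeed 115.5 kt
Leg 2: heading 213.8°; drift -6.5° → track 207.3°, groundspeed 109.3 kt
Leg 3: heading 197.0°; drift -6.8° → track 190.2°, groundspeed 113.2 kt
Leg 4: heading 23.9°; drift +6.4° → track 30.3°, groundspeed 118.5 kt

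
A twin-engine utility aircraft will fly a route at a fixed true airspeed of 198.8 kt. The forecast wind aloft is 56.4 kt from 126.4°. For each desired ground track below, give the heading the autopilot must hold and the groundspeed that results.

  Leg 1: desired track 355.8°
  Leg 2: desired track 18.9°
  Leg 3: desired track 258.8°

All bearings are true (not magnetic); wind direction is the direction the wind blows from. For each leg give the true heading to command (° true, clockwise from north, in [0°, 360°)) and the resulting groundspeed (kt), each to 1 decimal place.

Leg 1: heading=8.2°, groundspeed=230.8 kt
Leg 2: heading=34.6°, groundspeed=208.3 kt
Leg 3: heading=246.7°, groundspeed=232.4 kt

Leg 1: desired track 355.8°; wind correction +12.4° → command heading 8.2°, groundspeed 230.8 kt
Leg 2: desired track 18.9°; wind correction +15.7° → command heading 34.6°, groundspeed 208.3 kt
Leg 3: desired track 258.8°; wind correction -12.1° → command heading 246.7°, groundspeed 232.4 kt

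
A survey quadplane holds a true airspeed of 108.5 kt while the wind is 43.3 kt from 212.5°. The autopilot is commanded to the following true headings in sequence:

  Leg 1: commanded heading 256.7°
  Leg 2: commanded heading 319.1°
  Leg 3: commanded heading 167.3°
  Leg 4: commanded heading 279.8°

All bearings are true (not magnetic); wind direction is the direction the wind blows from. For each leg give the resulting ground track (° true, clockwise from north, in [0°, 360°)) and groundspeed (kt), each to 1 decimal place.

Leg 1: track=278.0°, groundspeed=83.1 kt
Leg 2: track=338.0°, groundspeed=127.8 kt
Leg 3: track=145.8°, groundspeed=83.8 kt
Leg 4: track=303.3°, groundspeed=100.1 kt

Leg 1: heading 256.7°; drift +21.3° → track 278.0°, groundspeed 83.1 kt
Leg 2: heading 319.1°; drift +18.9° → track 338.0°, groundspeed 127.8 kt
Leg 3: heading 167.3°; drift -21.5° → track 145.8°, groundspeed 83.8 kt
Leg 4: heading 279.8°; drift +23.5° → track 303.3°, groundspeed 100.1 kt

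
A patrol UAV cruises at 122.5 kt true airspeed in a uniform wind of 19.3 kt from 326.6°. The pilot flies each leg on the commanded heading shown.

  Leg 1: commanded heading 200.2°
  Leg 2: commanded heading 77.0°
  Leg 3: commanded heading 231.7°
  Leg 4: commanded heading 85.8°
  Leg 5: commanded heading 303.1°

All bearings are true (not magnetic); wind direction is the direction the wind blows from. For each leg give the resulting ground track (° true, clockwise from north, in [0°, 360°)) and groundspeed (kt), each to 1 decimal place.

Leg 1: heading 200.2°; drift -6.6° → track 193.6°, groundspeed 134.9 kt
Leg 2: heading 77.0°; drift +8.0° → track 85.0°, groundspeed 130.5 kt
Leg 3: heading 231.7°; drift -8.8° → track 222.9°, groundspeed 125.6 kt
Leg 4: heading 85.8°; drift +7.3° → track 93.1°, groundspeed 133.0 kt
Leg 5: heading 303.1°; drift -4.2° → track 298.9°, groundspeed 105.1 kt

Leg 1: track=193.6°, groundspeed=134.9 kt
Leg 2: track=85.0°, groundspeed=130.5 kt
Leg 3: track=222.9°, groundspeed=125.6 kt
Leg 4: track=93.1°, groundspeed=133.0 kt
Leg 5: track=298.9°, groundspeed=105.1 kt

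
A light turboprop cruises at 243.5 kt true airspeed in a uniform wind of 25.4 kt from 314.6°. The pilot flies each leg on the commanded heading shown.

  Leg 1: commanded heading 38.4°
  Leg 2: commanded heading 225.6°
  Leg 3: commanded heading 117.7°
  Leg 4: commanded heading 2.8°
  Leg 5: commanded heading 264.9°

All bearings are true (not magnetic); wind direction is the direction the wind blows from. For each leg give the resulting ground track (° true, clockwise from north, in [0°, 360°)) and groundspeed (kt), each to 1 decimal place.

Leg 1: heading 38.4°; drift +6.0° → track 44.4°, groundspeed 242.1 kt
Leg 2: heading 225.6°; drift -6.0° → track 219.6°, groundspeed 244.4 kt
Leg 3: heading 117.7°; drift +1.6° → track 119.3°, groundspeed 267.9 kt
Leg 4: heading 2.8°; drift +4.8° → track 7.6°, groundspeed 227.4 kt
Leg 5: heading 264.9°; drift -4.9° → track 260.0°, groundspeed 227.9 kt

Leg 1: track=44.4°, groundspeed=242.1 kt
Leg 2: track=219.6°, groundspeed=244.4 kt
Leg 3: track=119.3°, groundspeed=267.9 kt
Leg 4: track=7.6°, groundspeed=227.4 kt
Leg 5: track=260.0°, groundspeed=227.9 kt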